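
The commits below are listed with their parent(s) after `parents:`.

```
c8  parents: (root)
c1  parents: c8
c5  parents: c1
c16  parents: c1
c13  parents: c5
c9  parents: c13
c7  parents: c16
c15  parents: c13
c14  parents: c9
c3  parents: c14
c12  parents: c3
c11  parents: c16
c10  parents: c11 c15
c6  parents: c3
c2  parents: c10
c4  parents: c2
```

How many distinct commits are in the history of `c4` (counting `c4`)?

10

Walking parent pointers from c4: reachable set = {c1, c10, c11, c13, c15, c16, c2, c4, c5, c8}.
That is 10 commits.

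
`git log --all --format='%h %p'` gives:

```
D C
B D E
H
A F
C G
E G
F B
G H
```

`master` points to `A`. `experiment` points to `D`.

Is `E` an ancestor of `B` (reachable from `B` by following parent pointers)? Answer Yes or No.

Ancestors of B (commits reachable by following parents): {B, C, D, E, G, H}.
E is in that set, so it is an ancestor of B.

Yes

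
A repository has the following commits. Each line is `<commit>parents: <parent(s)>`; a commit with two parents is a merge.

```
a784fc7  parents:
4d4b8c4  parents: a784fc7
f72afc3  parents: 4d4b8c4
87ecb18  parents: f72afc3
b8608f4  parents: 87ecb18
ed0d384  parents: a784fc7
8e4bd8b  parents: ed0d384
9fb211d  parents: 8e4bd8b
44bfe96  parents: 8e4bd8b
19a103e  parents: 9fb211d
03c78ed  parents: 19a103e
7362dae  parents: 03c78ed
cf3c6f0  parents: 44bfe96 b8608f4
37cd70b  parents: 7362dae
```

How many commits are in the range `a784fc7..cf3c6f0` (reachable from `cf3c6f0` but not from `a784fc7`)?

8

Reachable from cf3c6f0: {44bfe96, 4d4b8c4, 87ecb18, 8e4bd8b, a784fc7, b8608f4, cf3c6f0, ed0d384, f72afc3}.
Reachable from a784fc7: {a784fc7}.
In cf3c6f0's history but not a784fc7's: {44bfe96, 4d4b8c4, 87ecb18, 8e4bd8b, b8608f4, cf3c6f0, ed0d384, f72afc3} — 8 commits.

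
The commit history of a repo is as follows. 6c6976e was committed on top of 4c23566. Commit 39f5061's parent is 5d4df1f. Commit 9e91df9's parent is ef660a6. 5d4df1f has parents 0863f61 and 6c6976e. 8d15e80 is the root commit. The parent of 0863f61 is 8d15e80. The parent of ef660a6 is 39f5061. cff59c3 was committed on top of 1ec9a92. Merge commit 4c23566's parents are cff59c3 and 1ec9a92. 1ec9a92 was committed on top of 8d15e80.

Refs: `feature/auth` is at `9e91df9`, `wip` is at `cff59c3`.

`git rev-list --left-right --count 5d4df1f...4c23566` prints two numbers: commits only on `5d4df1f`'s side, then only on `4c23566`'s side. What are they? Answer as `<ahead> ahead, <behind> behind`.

Reachable from 5d4df1f: {0863f61, 1ec9a92, 4c23566, 5d4df1f, 6c6976e, 8d15e80, cff59c3}.
Reachable from 4c23566: {1ec9a92, 4c23566, 8d15e80, cff59c3}.
Only in 5d4df1f's history (ahead): {0863f61, 5d4df1f, 6c6976e} — 3.
Only in 4c23566's history (behind): {} — 0.

3 ahead, 0 behind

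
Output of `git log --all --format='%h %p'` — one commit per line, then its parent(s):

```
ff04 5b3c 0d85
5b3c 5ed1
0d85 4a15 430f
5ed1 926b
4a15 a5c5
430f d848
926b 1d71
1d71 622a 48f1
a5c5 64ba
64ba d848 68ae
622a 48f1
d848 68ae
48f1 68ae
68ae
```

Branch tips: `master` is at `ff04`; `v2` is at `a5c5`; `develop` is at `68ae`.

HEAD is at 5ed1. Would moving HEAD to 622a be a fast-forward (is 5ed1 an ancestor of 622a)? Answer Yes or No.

No

A fast-forward from 5ed1 to 622a is possible iff 5ed1 is an ancestor of 622a.
Ancestors of 622a: {48f1, 622a, 68ae}.
5ed1 is not among them, so fast-forward is not possible.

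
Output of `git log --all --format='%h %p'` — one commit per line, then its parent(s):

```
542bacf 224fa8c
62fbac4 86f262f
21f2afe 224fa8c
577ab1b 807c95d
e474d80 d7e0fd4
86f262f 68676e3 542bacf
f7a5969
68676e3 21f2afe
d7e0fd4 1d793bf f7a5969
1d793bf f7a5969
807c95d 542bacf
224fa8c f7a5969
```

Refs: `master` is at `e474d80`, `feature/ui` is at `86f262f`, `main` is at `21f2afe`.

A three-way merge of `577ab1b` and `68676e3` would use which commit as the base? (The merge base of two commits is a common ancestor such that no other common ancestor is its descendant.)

224fa8c

Ancestors of 577ab1b: {224fa8c, 542bacf, 577ab1b, 807c95d, f7a5969}.
Ancestors of 68676e3: {21f2afe, 224fa8c, 68676e3, f7a5969}.
Common ancestors: {224fa8c, f7a5969}.
Among these, 224fa8c is not an ancestor of any other common ancestor — it is the merge base.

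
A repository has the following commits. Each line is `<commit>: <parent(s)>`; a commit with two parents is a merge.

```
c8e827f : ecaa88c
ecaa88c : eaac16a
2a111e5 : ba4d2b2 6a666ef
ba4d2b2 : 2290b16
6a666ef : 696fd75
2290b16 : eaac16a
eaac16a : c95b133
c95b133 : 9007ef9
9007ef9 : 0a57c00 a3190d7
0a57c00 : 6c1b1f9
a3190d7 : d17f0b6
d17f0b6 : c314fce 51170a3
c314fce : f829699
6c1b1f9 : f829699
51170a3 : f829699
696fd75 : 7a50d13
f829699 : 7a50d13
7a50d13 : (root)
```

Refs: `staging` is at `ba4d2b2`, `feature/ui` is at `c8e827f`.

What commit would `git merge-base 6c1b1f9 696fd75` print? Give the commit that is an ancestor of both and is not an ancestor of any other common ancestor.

Ancestors of 6c1b1f9: {6c1b1f9, 7a50d13, f829699}.
Ancestors of 696fd75: {696fd75, 7a50d13}.
Common ancestors: {7a50d13}.
The only common ancestor is 7a50d13, so it is the merge base.

7a50d13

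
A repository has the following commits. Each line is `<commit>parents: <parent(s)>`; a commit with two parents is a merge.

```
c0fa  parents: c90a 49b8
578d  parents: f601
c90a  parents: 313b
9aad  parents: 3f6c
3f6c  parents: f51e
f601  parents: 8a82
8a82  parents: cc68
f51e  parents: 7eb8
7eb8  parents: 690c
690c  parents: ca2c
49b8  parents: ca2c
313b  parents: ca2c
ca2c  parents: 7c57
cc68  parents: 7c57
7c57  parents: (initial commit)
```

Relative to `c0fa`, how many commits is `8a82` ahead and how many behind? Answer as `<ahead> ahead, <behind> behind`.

Reachable from 8a82: {7c57, 8a82, cc68}.
Reachable from c0fa: {313b, 49b8, 7c57, c0fa, c90a, ca2c}.
Only in 8a82's history (ahead): {8a82, cc68} — 2.
Only in c0fa's history (behind): {313b, 49b8, c0fa, c90a, ca2c} — 5.

2 ahead, 5 behind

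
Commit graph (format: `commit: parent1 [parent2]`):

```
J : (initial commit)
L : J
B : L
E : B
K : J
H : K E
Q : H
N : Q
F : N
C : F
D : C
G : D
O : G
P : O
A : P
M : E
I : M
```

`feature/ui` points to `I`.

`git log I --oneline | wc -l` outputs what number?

Walking parent pointers from I: reachable set = {B, E, I, J, L, M}.
That is 6 commits.

6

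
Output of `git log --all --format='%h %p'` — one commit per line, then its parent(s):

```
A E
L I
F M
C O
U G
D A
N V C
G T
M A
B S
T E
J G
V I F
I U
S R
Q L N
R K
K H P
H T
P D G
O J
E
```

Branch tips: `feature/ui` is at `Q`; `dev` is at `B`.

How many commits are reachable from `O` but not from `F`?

Reachable from O: {E, G, J, O, T}.
Reachable from F: {A, E, F, M}.
In O's history but not F's: {G, J, O, T} — 4 commits.

4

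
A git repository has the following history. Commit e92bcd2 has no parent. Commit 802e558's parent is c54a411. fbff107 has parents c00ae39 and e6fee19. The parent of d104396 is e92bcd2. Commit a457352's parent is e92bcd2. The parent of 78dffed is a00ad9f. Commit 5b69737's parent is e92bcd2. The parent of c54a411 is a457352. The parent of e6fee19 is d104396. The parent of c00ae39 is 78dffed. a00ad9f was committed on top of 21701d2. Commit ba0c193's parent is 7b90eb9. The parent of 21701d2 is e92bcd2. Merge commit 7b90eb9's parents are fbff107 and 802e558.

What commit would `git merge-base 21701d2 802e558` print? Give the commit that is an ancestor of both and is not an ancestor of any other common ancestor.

e92bcd2

Ancestors of 21701d2: {21701d2, e92bcd2}.
Ancestors of 802e558: {802e558, a457352, c54a411, e92bcd2}.
Common ancestors: {e92bcd2}.
The only common ancestor is e92bcd2, so it is the merge base.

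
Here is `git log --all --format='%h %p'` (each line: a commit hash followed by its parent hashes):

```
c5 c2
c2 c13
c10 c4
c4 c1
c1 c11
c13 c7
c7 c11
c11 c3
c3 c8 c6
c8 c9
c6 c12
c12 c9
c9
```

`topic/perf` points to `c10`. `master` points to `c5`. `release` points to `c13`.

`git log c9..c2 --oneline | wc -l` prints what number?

8

Reachable from c2: {c11, c12, c13, c2, c3, c6, c7, c8, c9}.
Reachable from c9: {c9}.
In c2's history but not c9's: {c11, c12, c13, c2, c3, c6, c7, c8} — 8 commits.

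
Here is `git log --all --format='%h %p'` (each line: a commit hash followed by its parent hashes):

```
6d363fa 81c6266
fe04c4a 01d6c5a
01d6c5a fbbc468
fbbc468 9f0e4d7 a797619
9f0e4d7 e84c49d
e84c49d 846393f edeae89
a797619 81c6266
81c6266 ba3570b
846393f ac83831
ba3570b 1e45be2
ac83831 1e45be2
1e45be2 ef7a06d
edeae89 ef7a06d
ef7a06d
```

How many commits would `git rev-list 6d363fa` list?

5

Walking parent pointers from 6d363fa: reachable set = {1e45be2, 6d363fa, 81c6266, ba3570b, ef7a06d}.
That is 5 commits.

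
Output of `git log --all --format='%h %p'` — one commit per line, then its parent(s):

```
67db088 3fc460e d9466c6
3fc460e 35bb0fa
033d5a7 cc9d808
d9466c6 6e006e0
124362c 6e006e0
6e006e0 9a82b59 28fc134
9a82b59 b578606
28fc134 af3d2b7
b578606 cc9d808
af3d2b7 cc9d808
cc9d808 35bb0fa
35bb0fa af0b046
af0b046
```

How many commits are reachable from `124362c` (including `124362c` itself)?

9

Walking parent pointers from 124362c: reachable set = {124362c, 28fc134, 35bb0fa, 6e006e0, 9a82b59, af0b046, af3d2b7, b578606, cc9d808}.
That is 9 commits.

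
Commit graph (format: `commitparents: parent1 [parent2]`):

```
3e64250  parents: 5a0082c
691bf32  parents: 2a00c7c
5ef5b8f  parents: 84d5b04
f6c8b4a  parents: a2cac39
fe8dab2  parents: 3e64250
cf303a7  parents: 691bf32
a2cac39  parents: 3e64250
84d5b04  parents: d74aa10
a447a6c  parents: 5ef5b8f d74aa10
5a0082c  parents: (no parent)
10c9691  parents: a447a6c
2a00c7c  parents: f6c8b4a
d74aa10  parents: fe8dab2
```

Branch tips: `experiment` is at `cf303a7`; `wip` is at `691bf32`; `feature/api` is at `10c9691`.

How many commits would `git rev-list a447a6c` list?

7

Walking parent pointers from a447a6c: reachable set = {3e64250, 5a0082c, 5ef5b8f, 84d5b04, a447a6c, d74aa10, fe8dab2}.
That is 7 commits.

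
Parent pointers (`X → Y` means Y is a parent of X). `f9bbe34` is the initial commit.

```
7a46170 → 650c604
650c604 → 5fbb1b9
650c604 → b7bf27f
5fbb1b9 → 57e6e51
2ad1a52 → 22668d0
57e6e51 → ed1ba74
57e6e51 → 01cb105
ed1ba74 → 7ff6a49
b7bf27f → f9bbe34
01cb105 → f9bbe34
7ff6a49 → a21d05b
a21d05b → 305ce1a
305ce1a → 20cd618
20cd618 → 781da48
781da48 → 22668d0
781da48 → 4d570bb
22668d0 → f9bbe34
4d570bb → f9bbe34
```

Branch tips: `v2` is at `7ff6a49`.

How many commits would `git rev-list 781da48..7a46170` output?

Reachable from 7a46170: {01cb105, 20cd618, 22668d0, 305ce1a, 4d570bb, 57e6e51, 5fbb1b9, 650c604, 781da48, 7a46170, 7ff6a49, a21d05b, b7bf27f, ed1ba74, f9bbe34}.
Reachable from 781da48: {22668d0, 4d570bb, 781da48, f9bbe34}.
In 7a46170's history but not 781da48's: {01cb105, 20cd618, 305ce1a, 57e6e51, 5fbb1b9, 650c604, 7a46170, 7ff6a49, a21d05b, b7bf27f, ed1ba74} — 11 commits.

11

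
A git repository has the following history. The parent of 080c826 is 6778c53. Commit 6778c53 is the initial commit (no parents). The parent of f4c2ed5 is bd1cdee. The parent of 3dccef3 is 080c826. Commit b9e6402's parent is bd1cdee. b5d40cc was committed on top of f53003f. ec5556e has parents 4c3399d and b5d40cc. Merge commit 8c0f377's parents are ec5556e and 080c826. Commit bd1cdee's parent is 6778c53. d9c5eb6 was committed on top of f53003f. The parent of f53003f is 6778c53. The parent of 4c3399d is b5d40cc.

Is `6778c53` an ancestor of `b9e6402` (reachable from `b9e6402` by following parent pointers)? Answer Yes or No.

Yes

Ancestors of b9e6402 (commits reachable by following parents): {6778c53, b9e6402, bd1cdee}.
6778c53 is in that set, so it is an ancestor of b9e6402.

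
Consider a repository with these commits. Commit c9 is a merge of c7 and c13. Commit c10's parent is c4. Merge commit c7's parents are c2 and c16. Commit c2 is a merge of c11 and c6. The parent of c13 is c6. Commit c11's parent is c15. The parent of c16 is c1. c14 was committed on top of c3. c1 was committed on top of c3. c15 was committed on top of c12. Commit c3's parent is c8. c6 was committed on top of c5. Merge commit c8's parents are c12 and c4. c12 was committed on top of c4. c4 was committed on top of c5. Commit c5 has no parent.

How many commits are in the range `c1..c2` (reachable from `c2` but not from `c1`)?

4

Reachable from c2: {c11, c12, c15, c2, c4, c5, c6}.
Reachable from c1: {c1, c12, c3, c4, c5, c8}.
In c2's history but not c1's: {c11, c15, c2, c6} — 4 commits.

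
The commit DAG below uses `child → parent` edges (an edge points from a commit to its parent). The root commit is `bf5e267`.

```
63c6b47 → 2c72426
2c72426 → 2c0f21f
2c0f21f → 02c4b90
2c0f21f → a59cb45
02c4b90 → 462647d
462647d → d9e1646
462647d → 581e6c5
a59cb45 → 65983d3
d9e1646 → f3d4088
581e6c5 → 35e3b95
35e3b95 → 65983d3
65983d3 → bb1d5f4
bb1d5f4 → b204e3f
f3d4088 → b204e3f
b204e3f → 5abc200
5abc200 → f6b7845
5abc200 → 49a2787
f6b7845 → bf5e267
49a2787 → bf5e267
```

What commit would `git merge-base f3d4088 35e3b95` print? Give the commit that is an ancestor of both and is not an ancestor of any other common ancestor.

b204e3f

Ancestors of f3d4088: {49a2787, 5abc200, b204e3f, bf5e267, f3d4088, f6b7845}.
Ancestors of 35e3b95: {35e3b95, 49a2787, 5abc200, 65983d3, b204e3f, bb1d5f4, bf5e267, f6b7845}.
Common ancestors: {49a2787, 5abc200, b204e3f, bf5e267, f6b7845}.
Among these, b204e3f is not an ancestor of any other common ancestor — it is the merge base.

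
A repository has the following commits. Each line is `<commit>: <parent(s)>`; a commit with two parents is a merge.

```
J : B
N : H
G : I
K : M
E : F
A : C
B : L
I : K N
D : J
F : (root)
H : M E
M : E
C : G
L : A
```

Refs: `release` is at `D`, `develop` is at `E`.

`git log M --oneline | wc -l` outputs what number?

Walking parent pointers from M: reachable set = {E, F, M}.
That is 3 commits.

3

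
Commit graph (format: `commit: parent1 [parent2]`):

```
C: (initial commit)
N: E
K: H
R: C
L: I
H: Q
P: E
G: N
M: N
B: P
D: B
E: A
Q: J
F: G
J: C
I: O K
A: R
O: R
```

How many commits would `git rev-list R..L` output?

7

Reachable from L: {C, H, I, J, K, L, O, Q, R}.
Reachable from R: {C, R}.
In L's history but not R's: {H, I, J, K, L, O, Q} — 7 commits.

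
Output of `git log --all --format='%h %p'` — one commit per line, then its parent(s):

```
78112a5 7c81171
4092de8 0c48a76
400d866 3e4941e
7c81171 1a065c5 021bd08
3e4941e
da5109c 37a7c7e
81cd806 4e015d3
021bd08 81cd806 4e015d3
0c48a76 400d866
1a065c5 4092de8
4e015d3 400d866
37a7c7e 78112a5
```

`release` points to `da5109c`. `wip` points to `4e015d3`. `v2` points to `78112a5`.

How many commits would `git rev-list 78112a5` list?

10

Walking parent pointers from 78112a5: reachable set = {021bd08, 0c48a76, 1a065c5, 3e4941e, 400d866, 4092de8, 4e015d3, 78112a5, 7c81171, 81cd806}.
That is 10 commits.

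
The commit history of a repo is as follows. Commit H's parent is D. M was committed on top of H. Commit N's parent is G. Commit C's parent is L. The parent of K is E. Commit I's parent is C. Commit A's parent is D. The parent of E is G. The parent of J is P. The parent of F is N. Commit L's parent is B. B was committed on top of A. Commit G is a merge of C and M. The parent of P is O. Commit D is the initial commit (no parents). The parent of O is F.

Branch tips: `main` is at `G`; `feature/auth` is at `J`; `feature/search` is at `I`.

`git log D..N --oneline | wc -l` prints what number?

Reachable from N: {A, B, C, D, G, H, L, M, N}.
Reachable from D: {D}.
In N's history but not D's: {A, B, C, G, H, L, M, N} — 8 commits.

8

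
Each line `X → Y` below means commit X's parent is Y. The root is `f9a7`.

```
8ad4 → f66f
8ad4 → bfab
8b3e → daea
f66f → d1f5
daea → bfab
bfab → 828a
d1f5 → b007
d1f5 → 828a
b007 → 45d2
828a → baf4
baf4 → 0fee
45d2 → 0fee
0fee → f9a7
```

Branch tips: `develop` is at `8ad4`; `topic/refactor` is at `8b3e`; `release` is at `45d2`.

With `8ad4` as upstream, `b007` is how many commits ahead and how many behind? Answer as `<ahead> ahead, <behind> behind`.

0 ahead, 6 behind

Reachable from b007: {0fee, 45d2, b007, f9a7}.
Reachable from 8ad4: {0fee, 45d2, 828a, 8ad4, b007, baf4, bfab, d1f5, f66f, f9a7}.
Only in b007's history (ahead): {} — 0.
Only in 8ad4's history (behind): {828a, 8ad4, baf4, bfab, d1f5, f66f} — 6.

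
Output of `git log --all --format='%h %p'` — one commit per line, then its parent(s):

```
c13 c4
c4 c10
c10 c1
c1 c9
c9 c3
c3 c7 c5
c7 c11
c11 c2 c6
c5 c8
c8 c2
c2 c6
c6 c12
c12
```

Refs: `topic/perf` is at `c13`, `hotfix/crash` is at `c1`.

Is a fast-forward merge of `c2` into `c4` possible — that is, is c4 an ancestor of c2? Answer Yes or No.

A fast-forward from c4 to c2 is possible iff c4 is an ancestor of c2.
Ancestors of c2: {c12, c2, c6}.
c4 is not among them, so fast-forward is not possible.

No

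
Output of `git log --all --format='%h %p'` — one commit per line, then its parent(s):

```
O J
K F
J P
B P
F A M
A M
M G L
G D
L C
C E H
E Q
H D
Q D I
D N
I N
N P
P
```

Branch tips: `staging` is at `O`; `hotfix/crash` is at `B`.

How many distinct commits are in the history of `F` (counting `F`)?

13

Walking parent pointers from F: reachable set = {A, C, D, E, F, G, H, I, L, M, N, P, Q}.
That is 13 commits.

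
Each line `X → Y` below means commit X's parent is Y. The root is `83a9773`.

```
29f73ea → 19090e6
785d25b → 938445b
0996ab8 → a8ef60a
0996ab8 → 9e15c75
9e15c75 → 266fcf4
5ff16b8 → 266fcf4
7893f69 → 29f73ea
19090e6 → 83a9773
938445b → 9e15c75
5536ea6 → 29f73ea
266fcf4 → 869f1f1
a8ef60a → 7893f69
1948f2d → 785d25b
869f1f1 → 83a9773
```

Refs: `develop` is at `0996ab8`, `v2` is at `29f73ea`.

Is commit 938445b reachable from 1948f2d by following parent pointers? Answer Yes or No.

Ancestors of 1948f2d (commits reachable by following parents): {1948f2d, 266fcf4, 785d25b, 83a9773, 869f1f1, 938445b, 9e15c75}.
938445b is in that set, so it is an ancestor of 1948f2d.

Yes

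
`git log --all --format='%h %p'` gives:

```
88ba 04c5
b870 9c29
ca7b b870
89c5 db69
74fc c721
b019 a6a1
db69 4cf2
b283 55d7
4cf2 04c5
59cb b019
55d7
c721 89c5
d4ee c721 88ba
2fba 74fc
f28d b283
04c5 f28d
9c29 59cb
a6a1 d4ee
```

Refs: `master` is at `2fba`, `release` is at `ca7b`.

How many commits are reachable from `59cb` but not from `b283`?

Reachable from 59cb: {04c5, 4cf2, 55d7, 59cb, 88ba, 89c5, a6a1, b019, b283, c721, d4ee, db69, f28d}.
Reachable from b283: {55d7, b283}.
In 59cb's history but not b283's: {04c5, 4cf2, 59cb, 88ba, 89c5, a6a1, b019, c721, d4ee, db69, f28d} — 11 commits.

11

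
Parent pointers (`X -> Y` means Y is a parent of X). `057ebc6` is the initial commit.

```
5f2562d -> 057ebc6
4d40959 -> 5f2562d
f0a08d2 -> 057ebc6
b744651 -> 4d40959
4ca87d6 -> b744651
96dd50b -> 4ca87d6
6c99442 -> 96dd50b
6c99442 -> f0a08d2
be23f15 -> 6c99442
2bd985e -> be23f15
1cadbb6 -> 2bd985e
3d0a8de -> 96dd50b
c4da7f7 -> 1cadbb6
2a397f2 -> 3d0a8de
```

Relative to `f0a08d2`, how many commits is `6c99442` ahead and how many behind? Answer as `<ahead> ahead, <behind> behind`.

6 ahead, 0 behind

Reachable from 6c99442: {057ebc6, 4ca87d6, 4d40959, 5f2562d, 6c99442, 96dd50b, b744651, f0a08d2}.
Reachable from f0a08d2: {057ebc6, f0a08d2}.
Only in 6c99442's history (ahead): {4ca87d6, 4d40959, 5f2562d, 6c99442, 96dd50b, b744651} — 6.
Only in f0a08d2's history (behind): {} — 0.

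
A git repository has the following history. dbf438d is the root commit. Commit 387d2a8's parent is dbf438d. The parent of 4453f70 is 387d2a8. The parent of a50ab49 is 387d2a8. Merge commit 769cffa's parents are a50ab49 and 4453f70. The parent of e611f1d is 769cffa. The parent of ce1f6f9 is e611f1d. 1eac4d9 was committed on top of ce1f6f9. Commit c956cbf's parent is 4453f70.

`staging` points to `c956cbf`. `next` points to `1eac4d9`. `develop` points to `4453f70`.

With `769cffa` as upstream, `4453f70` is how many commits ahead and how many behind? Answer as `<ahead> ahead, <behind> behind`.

0 ahead, 2 behind

Reachable from 4453f70: {387d2a8, 4453f70, dbf438d}.
Reachable from 769cffa: {387d2a8, 4453f70, 769cffa, a50ab49, dbf438d}.
Only in 4453f70's history (ahead): {} — 0.
Only in 769cffa's history (behind): {769cffa, a50ab49} — 2.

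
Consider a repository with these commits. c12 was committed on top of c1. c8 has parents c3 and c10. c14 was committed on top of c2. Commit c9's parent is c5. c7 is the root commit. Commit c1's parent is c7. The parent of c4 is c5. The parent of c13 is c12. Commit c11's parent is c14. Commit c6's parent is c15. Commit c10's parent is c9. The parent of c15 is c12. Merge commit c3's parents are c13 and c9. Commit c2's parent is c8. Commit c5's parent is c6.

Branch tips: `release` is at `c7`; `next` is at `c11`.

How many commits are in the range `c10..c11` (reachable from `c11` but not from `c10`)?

6

Reachable from c11: {c1, c10, c11, c12, c13, c14, c15, c2, c3, c5, c6, c7, c8, c9}.
Reachable from c10: {c1, c10, c12, c15, c5, c6, c7, c9}.
In c11's history but not c10's: {c11, c13, c14, c2, c3, c8} — 6 commits.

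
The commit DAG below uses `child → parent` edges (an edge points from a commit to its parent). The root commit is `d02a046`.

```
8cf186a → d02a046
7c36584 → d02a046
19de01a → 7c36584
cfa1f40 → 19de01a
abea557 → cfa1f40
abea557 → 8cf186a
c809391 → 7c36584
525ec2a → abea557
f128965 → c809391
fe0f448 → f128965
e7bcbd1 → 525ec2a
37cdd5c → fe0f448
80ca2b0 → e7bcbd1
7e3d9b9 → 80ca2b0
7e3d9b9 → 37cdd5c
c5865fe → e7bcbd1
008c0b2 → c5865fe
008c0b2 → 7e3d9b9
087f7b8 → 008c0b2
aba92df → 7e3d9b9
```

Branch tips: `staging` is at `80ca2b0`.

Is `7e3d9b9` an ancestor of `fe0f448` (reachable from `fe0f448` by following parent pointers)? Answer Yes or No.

Ancestors of fe0f448: {7c36584, c809391, d02a046, f128965, fe0f448}.
7e3d9b9 is not in that set, so it is not an ancestor of fe0f448.

No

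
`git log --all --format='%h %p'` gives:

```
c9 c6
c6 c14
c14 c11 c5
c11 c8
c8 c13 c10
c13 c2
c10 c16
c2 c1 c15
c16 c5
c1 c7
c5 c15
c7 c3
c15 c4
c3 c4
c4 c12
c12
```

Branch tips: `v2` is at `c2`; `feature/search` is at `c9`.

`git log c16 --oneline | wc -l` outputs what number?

Walking parent pointers from c16: reachable set = {c12, c15, c16, c4, c5}.
That is 5 commits.

5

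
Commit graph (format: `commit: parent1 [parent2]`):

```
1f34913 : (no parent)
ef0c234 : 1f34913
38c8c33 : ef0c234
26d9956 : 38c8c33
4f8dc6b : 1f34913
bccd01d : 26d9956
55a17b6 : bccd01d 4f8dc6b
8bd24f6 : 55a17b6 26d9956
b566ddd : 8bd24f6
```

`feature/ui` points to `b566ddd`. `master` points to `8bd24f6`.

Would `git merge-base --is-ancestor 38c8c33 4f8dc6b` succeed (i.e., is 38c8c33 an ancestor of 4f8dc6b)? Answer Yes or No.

No

Ancestors of 4f8dc6b: {1f34913, 4f8dc6b}.
38c8c33 is not in that set, so it is not an ancestor of 4f8dc6b.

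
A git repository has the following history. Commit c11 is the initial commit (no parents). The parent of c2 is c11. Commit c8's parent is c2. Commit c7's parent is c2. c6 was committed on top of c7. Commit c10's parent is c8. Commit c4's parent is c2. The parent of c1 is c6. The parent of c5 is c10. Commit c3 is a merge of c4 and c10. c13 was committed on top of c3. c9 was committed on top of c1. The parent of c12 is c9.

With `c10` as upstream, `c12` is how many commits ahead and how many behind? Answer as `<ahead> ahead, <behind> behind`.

5 ahead, 2 behind

Reachable from c12: {c1, c11, c12, c2, c6, c7, c9}.
Reachable from c10: {c10, c11, c2, c8}.
Only in c12's history (ahead): {c1, c12, c6, c7, c9} — 5.
Only in c10's history (behind): {c10, c8} — 2.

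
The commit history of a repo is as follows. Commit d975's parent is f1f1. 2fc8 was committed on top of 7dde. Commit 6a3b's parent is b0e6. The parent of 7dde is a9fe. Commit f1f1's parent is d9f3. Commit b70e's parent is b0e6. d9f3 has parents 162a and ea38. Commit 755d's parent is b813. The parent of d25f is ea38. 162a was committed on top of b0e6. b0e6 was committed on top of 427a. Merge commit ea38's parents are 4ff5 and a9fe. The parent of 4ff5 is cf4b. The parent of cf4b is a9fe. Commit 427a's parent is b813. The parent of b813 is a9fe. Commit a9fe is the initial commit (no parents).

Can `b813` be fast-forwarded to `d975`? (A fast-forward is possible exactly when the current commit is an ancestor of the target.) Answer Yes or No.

Yes

A fast-forward from b813 to d975 is possible iff b813 is an ancestor of d975.
Ancestors of d975: {162a, 427a, 4ff5, a9fe, b0e6, b813, cf4b, d975, d9f3, ea38, f1f1}.
b813 is among them, so fast-forward is possible.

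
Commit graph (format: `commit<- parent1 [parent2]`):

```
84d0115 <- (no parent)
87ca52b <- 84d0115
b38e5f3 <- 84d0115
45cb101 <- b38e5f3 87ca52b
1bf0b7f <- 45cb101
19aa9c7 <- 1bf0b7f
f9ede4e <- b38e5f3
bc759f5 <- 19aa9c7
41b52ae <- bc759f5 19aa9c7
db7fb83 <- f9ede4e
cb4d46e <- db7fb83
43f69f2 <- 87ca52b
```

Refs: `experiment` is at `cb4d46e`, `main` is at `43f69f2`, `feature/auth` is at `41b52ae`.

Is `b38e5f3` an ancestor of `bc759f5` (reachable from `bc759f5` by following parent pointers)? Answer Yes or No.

Yes

Ancestors of bc759f5 (commits reachable by following parents): {19aa9c7, 1bf0b7f, 45cb101, 84d0115, 87ca52b, b38e5f3, bc759f5}.
b38e5f3 is in that set, so it is an ancestor of bc759f5.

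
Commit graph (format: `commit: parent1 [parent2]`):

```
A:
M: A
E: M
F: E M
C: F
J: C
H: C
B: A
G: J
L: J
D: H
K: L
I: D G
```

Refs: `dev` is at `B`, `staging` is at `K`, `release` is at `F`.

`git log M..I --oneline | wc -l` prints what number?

8

Reachable from I: {A, C, D, E, F, G, H, I, J, M}.
Reachable from M: {A, M}.
In I's history but not M's: {C, D, E, F, G, H, I, J} — 8 commits.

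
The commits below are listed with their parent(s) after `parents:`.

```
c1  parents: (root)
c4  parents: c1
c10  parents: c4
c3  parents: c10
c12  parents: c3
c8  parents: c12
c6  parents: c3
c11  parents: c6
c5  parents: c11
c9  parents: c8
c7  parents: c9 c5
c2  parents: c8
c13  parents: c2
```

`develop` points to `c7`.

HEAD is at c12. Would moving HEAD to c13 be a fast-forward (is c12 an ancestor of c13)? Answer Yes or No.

Yes

A fast-forward from c12 to c13 is possible iff c12 is an ancestor of c13.
Ancestors of c13: {c1, c10, c12, c13, c2, c3, c4, c8}.
c12 is among them, so fast-forward is possible.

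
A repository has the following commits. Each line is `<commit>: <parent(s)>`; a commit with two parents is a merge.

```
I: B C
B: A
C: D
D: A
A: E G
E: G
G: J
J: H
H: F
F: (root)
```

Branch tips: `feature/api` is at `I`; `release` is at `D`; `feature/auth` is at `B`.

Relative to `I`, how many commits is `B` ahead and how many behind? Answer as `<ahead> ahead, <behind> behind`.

0 ahead, 3 behind

Reachable from B: {A, B, E, F, G, H, J}.
Reachable from I: {A, B, C, D, E, F, G, H, I, J}.
Only in B's history (ahead): {} — 0.
Only in I's history (behind): {C, D, I} — 3.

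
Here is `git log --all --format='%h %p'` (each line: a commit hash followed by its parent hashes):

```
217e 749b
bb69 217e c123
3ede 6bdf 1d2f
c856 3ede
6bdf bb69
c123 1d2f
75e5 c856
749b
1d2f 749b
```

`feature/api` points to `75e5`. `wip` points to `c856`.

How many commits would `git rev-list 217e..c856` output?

6

Reachable from c856: {1d2f, 217e, 3ede, 6bdf, 749b, bb69, c123, c856}.
Reachable from 217e: {217e, 749b}.
In c856's history but not 217e's: {1d2f, 3ede, 6bdf, bb69, c123, c856} — 6 commits.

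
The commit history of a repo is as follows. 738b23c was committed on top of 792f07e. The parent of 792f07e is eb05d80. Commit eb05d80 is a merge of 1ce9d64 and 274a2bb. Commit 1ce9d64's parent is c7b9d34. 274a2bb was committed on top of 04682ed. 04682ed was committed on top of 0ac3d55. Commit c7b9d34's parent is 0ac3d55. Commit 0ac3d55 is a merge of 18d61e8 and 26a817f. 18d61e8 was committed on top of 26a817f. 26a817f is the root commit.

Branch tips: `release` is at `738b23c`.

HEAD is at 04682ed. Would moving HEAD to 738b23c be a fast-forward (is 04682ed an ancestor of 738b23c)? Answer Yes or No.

A fast-forward from 04682ed to 738b23c is possible iff 04682ed is an ancestor of 738b23c.
Ancestors of 738b23c: {04682ed, 0ac3d55, 18d61e8, 1ce9d64, 26a817f, 274a2bb, 738b23c, 792f07e, c7b9d34, eb05d80}.
04682ed is among them, so fast-forward is possible.

Yes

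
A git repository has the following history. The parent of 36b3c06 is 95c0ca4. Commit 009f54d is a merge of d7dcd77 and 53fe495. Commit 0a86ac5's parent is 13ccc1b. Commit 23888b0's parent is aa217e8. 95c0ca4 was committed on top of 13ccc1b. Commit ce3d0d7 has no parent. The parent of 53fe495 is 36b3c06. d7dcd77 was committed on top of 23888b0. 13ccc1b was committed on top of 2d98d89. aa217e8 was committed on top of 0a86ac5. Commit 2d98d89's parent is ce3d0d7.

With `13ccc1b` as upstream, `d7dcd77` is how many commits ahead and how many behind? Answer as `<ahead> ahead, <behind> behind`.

4 ahead, 0 behind

Reachable from d7dcd77: {0a86ac5, 13ccc1b, 23888b0, 2d98d89, aa217e8, ce3d0d7, d7dcd77}.
Reachable from 13ccc1b: {13ccc1b, 2d98d89, ce3d0d7}.
Only in d7dcd77's history (ahead): {0a86ac5, 23888b0, aa217e8, d7dcd77} — 4.
Only in 13ccc1b's history (behind): {} — 0.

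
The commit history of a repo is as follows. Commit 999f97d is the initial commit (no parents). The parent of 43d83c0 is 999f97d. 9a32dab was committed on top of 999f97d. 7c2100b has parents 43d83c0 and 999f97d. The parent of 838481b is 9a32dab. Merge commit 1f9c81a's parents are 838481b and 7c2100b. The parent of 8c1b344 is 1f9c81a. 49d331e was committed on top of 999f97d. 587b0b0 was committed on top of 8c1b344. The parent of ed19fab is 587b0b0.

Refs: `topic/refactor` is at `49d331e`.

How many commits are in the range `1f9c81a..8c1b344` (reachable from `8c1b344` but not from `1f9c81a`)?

1

Reachable from 8c1b344: {1f9c81a, 43d83c0, 7c2100b, 838481b, 8c1b344, 999f97d, 9a32dab}.
Reachable from 1f9c81a: {1f9c81a, 43d83c0, 7c2100b, 838481b, 999f97d, 9a32dab}.
In 8c1b344's history but not 1f9c81a's: {8c1b344} — 1 commit.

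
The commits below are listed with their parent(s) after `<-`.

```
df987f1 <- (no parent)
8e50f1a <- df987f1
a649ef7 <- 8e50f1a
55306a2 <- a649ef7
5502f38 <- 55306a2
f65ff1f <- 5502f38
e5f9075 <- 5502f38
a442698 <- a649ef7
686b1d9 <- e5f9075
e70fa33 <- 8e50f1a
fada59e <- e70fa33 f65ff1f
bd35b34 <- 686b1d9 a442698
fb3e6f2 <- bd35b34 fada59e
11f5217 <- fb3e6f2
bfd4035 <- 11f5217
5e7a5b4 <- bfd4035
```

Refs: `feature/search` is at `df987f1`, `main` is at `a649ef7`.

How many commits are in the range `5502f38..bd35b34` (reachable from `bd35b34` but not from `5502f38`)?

4

Reachable from bd35b34: {5502f38, 55306a2, 686b1d9, 8e50f1a, a442698, a649ef7, bd35b34, df987f1, e5f9075}.
Reachable from 5502f38: {5502f38, 55306a2, 8e50f1a, a649ef7, df987f1}.
In bd35b34's history but not 5502f38's: {686b1d9, a442698, bd35b34, e5f9075} — 4 commits.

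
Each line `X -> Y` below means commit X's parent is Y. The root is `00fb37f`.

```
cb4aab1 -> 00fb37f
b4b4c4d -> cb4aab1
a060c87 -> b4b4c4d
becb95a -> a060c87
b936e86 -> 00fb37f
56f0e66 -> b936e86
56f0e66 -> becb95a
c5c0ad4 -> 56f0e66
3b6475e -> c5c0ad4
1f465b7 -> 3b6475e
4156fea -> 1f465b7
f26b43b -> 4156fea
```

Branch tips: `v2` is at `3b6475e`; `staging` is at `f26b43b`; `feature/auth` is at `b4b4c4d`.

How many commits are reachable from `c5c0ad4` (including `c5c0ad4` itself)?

8

Walking parent pointers from c5c0ad4: reachable set = {00fb37f, 56f0e66, a060c87, b4b4c4d, b936e86, becb95a, c5c0ad4, cb4aab1}.
That is 8 commits.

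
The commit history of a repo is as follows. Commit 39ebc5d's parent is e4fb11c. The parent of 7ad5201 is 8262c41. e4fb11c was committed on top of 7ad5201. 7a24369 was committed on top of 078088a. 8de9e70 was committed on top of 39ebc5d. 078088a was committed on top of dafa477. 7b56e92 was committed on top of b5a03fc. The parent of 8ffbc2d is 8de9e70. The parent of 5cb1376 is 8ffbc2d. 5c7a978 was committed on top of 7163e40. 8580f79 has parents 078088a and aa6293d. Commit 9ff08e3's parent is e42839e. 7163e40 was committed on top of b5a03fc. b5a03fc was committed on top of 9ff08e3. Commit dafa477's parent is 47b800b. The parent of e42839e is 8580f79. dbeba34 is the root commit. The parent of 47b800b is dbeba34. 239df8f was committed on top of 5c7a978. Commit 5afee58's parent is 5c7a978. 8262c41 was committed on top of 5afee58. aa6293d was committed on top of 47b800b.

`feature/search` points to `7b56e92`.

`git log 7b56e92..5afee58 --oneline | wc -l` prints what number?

3

Reachable from 5afee58: {078088a, 47b800b, 5afee58, 5c7a978, 7163e40, 8580f79, 9ff08e3, aa6293d, b5a03fc, dafa477, dbeba34, e42839e}.
Reachable from 7b56e92: {078088a, 47b800b, 7b56e92, 8580f79, 9ff08e3, aa6293d, b5a03fc, dafa477, dbeba34, e42839e}.
In 5afee58's history but not 7b56e92's: {5afee58, 5c7a978, 7163e40} — 3 commits.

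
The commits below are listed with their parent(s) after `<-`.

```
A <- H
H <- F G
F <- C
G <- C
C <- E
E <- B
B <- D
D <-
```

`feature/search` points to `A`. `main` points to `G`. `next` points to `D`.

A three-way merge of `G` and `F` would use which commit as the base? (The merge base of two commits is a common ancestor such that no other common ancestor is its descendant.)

Ancestors of G: {B, C, D, E, G}.
Ancestors of F: {B, C, D, E, F}.
Common ancestors: {B, C, D, E}.
Among these, C is not an ancestor of any other common ancestor — it is the merge base.

C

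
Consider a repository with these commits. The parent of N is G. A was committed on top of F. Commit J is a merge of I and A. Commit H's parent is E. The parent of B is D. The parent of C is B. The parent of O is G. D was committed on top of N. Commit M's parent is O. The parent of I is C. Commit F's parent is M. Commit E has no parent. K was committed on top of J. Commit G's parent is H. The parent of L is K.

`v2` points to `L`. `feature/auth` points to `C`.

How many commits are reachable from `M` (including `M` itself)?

5

Walking parent pointers from M: reachable set = {E, G, H, M, O}.
That is 5 commits.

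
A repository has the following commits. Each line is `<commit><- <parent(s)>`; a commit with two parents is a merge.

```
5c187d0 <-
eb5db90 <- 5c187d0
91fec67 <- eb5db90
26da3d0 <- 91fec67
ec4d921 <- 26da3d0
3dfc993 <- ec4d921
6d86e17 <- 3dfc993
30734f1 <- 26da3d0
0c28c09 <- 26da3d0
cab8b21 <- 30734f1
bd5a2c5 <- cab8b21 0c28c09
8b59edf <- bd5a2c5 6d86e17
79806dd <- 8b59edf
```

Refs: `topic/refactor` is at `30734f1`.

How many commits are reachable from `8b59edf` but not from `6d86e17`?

5

Reachable from 8b59edf: {0c28c09, 26da3d0, 30734f1, 3dfc993, 5c187d0, 6d86e17, 8b59edf, 91fec67, bd5a2c5, cab8b21, eb5db90, ec4d921}.
Reachable from 6d86e17: {26da3d0, 3dfc993, 5c187d0, 6d86e17, 91fec67, eb5db90, ec4d921}.
In 8b59edf's history but not 6d86e17's: {0c28c09, 30734f1, 8b59edf, bd5a2c5, cab8b21} — 5 commits.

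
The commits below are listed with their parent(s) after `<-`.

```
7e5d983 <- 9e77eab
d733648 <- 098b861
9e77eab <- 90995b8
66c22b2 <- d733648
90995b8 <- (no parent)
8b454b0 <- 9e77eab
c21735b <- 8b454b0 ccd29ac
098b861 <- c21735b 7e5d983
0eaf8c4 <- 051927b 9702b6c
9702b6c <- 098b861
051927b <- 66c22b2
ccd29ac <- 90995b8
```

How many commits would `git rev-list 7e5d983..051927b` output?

Reachable from 051927b: {051927b, 098b861, 66c22b2, 7e5d983, 8b454b0, 90995b8, 9e77eab, c21735b, ccd29ac, d733648}.
Reachable from 7e5d983: {7e5d983, 90995b8, 9e77eab}.
In 051927b's history but not 7e5d983's: {051927b, 098b861, 66c22b2, 8b454b0, c21735b, ccd29ac, d733648} — 7 commits.

7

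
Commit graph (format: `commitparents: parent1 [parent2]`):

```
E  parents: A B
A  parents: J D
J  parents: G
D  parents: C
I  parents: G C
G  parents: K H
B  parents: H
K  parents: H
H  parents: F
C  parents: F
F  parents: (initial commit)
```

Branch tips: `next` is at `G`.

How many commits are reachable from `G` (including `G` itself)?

Walking parent pointers from G: reachable set = {F, G, H, K}.
That is 4 commits.

4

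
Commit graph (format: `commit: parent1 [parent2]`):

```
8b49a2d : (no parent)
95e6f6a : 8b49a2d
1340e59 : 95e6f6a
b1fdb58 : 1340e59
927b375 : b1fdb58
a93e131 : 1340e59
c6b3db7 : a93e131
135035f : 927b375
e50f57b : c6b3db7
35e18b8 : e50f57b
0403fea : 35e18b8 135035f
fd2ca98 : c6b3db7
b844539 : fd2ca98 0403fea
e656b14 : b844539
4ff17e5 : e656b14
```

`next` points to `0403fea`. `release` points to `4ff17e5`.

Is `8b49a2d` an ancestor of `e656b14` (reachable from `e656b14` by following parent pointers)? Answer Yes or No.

Yes

Ancestors of e656b14 (commits reachable by following parents): {0403fea, 1340e59, 135035f, 35e18b8, 8b49a2d, 927b375, 95e6f6a, a93e131, b1fdb58, b844539, c6b3db7, e50f57b, e656b14, fd2ca98}.
8b49a2d is in that set, so it is an ancestor of e656b14.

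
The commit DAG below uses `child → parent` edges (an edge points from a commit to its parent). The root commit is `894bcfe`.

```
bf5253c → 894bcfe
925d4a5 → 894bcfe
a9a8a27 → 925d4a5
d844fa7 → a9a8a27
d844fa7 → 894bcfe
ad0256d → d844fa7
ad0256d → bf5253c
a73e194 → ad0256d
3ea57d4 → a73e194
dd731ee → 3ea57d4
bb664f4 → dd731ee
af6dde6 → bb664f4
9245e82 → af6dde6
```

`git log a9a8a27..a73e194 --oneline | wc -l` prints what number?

4

Reachable from a73e194: {894bcfe, 925d4a5, a73e194, a9a8a27, ad0256d, bf5253c, d844fa7}.
Reachable from a9a8a27: {894bcfe, 925d4a5, a9a8a27}.
In a73e194's history but not a9a8a27's: {a73e194, ad0256d, bf5253c, d844fa7} — 4 commits.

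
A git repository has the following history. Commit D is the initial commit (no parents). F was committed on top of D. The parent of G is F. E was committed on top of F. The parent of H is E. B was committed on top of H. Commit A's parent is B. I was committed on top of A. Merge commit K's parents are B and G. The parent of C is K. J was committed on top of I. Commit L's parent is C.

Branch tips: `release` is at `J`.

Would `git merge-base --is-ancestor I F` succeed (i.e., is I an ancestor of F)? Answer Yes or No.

Ancestors of F: {D, F}.
I is not in that set, so it is not an ancestor of F.

No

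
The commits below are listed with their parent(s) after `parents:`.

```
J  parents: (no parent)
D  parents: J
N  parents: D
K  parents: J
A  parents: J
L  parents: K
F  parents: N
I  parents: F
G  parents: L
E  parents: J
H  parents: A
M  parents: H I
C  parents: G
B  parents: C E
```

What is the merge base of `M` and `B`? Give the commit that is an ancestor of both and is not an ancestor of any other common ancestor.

J

Ancestors of M: {A, D, F, H, I, J, M, N}.
Ancestors of B: {B, C, E, G, J, K, L}.
Common ancestors: {J}.
The only common ancestor is J, so it is the merge base.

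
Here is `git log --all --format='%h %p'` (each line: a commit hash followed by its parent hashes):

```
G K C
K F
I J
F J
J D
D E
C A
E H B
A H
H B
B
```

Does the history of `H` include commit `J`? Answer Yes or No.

Ancestors of H: {B, H}.
J is not in that set, so it is not an ancestor of H.

No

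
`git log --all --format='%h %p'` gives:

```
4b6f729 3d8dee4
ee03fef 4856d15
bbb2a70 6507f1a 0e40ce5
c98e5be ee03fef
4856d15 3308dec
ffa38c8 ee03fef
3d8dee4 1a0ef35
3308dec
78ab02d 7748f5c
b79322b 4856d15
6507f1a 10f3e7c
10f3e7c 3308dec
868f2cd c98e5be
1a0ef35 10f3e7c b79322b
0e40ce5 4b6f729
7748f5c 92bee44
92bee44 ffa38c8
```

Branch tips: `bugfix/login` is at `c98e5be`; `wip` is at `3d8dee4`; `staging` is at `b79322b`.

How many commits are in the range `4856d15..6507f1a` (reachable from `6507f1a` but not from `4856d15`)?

2

Reachable from 6507f1a: {10f3e7c, 3308dec, 6507f1a}.
Reachable from 4856d15: {3308dec, 4856d15}.
In 6507f1a's history but not 4856d15's: {10f3e7c, 6507f1a} — 2 commits.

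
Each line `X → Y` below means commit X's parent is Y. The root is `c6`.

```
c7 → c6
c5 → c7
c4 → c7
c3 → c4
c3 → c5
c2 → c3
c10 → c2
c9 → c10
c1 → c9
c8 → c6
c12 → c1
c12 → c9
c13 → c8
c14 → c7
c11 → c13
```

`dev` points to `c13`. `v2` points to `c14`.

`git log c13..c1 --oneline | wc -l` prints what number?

Reachable from c1: {c1, c10, c2, c3, c4, c5, c6, c7, c9}.
Reachable from c13: {c13, c6, c8}.
In c1's history but not c13's: {c1, c10, c2, c3, c4, c5, c7, c9} — 8 commits.

8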